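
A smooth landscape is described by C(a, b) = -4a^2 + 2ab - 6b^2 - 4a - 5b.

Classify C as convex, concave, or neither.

C is quadratic, so its Hessian is the constant matrix H = [[-8, 2], [2, -12]].
det(H) = 92, tr(H) = -20.
det(H) > 0 and tr(H) < 0, so H is negative definite everywhere: concave.

concave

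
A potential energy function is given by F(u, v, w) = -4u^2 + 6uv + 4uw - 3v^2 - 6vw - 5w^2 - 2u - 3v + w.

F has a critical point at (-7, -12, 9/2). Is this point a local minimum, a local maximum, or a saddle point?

local maximum

The Hessian is constant: H = [[-8, 6, 4], [6, -6, -6], [4, -6, -10]].
Leading principal minors: Δ₁ = -8, Δ₂ = 12, Δ₃ = -24.
The minors alternate sign starting negative (−, +, −), so H is negative definite: a local maximum.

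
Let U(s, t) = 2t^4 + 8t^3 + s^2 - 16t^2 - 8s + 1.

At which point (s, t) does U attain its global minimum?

(4, -4)

U(s,t) separates as P(s) + Q(t) + 1, so its minimum is min P + min Q + 1.
P'(s) = 2s - 8 vanishes at s ∈ {4}; Q'(t) = 8t(t - 1)(t + 4) vanishes at t ∈ {-4, 0, 1}.
Local minima of P (where P''>0): P(4)=-16. Local minima of Q: Q(-4)=-256, Q(1)=-6.
So the global minimum of U is P(4) + Q(-4) + 1 = -16 − 256 + 1 = -271, attained at (4, -4).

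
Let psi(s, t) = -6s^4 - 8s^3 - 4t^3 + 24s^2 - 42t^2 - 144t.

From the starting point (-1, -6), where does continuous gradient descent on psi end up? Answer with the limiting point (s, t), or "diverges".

psi is separable, so gradient descent decouples: s follows -∂psi/∂s, t follows -∂psi/∂t.
∂psi/∂s = -24s(s - 1)(s + 2); at s=-1 this is -48, so s increases.
∂psi/∂t = -12(t + 3)(t + 4); at t=-6 this is -72, so t increases.
s converges to its nearest critical value 0 (a local min of the s-part); t converges to -4. The iterate converges to (0, -4).

(0, -4)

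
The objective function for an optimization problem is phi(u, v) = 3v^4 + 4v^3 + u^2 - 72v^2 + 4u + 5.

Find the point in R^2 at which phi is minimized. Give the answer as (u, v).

(-2, -4)

phi(u,v) separates as P(u) + Q(v) + 5, so its minimum is min P + min Q + 5.
P'(u) = 2u + 4 vanishes at u ∈ {-2}; Q'(v) = 12v(v - 3)(v + 4) vanishes at v ∈ {-4, 0, 3}.
Local minima of P (where P''>0): P(-2)=-4. Local minima of Q: Q(-4)=-640, Q(3)=-297.
So the global minimum of phi is P(-2) + Q(-4) + 5 = -4 − 640 + 5 = -639, attained at (-2, -4).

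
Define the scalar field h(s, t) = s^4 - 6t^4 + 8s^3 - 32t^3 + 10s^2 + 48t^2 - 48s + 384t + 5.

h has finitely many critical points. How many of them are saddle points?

h separates as a function of s plus a function of t, so ∇h=0 decouples.
∂h/∂s = 4(s - 1)(s + 3)(s + 4) = 0 at s ∈ {-4, -3, 1}; ∂h/∂t = -24(t - 2)(t + 2)(t + 4) = 0 at t ∈ {-4, -2, 2}.
The Hessian is diagonal: diag(h_ss, h_tt). Second derivatives: h_ss(-4)=20, h_ss(-3)=-16, h_ss(1)=80; h_tt(-4)=-288, h_tt(-2)=192, h_tt(2)=-576.
Saddle points occur where the two diagonal entries have opposite signs: (-4, -4), (-4, 2), (-3, -2), (1, -4), (1, 2). Count: 5.

5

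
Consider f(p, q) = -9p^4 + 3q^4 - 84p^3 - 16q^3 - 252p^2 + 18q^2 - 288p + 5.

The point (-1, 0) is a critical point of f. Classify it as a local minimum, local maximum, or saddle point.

saddle point

The mixed partial ∂²f/∂p∂q is 0, so the Hessian at any point is diag(f_pp, f_qq) = diag(-36(3p^2 + 14p + 14), 12(3q^2 - 8q + 3)).
At (-1, 0): H = diag(-108, 36).
The eigenvalues have opposite signs, so H is indefinite: a saddle point.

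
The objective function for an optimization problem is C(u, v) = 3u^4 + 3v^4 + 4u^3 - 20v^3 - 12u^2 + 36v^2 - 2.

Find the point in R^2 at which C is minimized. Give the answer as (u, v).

C(u,v) separates as P(u) + Q(v) − 2, so its minimum is min P + min Q − 2.
P'(u) = 12u(u - 1)(u + 2) vanishes at u ∈ {-2, 0, 1}; Q'(v) = 12v(v - 3)(v - 2) vanishes at v ∈ {0, 2, 3}.
Local minima of P (where P''>0): P(-2)=-32, P(1)=-5. Local minima of Q: Q(0)=0, Q(3)=27.
So the global minimum of C is P(-2) + Q(0) − 2 = -32 + 0 − 2 = -34, attained at (-2, 0).

(-2, 0)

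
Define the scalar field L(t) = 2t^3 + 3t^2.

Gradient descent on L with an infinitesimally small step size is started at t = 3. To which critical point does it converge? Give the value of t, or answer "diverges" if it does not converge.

0

L'(t) = 6t(t + 1), so L'(3) = 72.
Gradient descent moves in the -L' direction, i.e. t is decreasing.
The nearest critical point in that direction is t = 0, where L'' = 6 > 0 (a local minimum). The iterate converges there.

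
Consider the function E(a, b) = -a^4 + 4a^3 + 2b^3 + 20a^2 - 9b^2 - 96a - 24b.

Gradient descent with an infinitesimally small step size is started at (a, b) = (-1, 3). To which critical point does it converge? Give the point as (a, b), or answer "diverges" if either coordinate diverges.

(2, 4)

E is separable, so gradient descent decouples: a follows -∂E/∂a, b follows -∂E/∂b.
∂E/∂a = -4(a - 4)(a - 2)(a + 3); at a=-1 this is -120, so a increases.
∂E/∂b = 6(b - 4)(b + 1); at b=3 this is -24, so b increases.
a converges to its nearest critical value 2 (a local min of the a-part); b converges to 4. The iterate converges to (2, 4).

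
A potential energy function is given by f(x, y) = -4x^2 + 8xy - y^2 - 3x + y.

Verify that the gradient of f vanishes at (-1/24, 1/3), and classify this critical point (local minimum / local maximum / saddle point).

∇f = (-8x + 8y - 3, 8x - 2y + 1); substituting (-1/24, 1/3) gives ∇f = (0, 0), so (-1/24, 1/3) is indeed a critical point.
The Hessian of f is constant: H = [[-8, 8], [8, -2]].
det(H) = (-8)·(-2) − 8² = -48.
Since det(H) < 0, H is indefinite and the critical point is a saddle point.

saddle point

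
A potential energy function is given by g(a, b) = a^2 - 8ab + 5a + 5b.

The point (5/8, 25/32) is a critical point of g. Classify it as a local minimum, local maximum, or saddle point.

saddle point

The Hessian of g is constant: H = [[2, -8], [-8, 0]].
det(H) = 2·0 − (-8)² = -64.
Since det(H) < 0, H is indefinite and the critical point is a saddle point.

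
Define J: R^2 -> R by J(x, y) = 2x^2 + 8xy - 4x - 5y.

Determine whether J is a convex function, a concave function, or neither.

neither

J is quadratic, so its Hessian is the constant matrix H = [[4, 8], [8, 0]].
det(H) = -64, tr(H) = 4.
det(H) < 0, so H is indefinite: neither convex nor concave.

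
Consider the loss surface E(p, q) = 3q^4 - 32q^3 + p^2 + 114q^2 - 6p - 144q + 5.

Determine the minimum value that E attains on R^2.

E(p,q) separates as A(p) + B(q) + 5, so its minimum is min A + min B + 5.
A'(p) = 2p - 6 vanishes at p ∈ {3}; B'(q) = 12(q - 4)(q - 3)(q - 1) vanishes at q ∈ {1, 3, 4}.
Local minima of A (where A''>0): A(3)=-9. Local minima of B: B(1)=-59, B(4)=-32.
So the global minimum of E is A(3) + B(1) + 5 = -9 − 59 + 5 = -63, attained at (3, 1).

-63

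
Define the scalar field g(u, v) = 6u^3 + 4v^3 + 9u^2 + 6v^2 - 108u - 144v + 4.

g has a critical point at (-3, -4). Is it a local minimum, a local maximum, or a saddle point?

local maximum

The mixed partial ∂²g/∂u∂v is 0, so the Hessian at any point is diag(g_uu, g_vv) = diag(18(2u + 1), 12(2v + 1)).
At (-3, -4): H = diag(-90, -84).
Both eigenvalues are negative, so H is negative definite: a local maximum.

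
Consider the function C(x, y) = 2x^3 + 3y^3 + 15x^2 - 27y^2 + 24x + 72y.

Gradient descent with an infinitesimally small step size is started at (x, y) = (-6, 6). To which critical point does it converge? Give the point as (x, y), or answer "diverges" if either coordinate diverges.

C is separable, so gradient descent decouples: x follows -∂C/∂x, y follows -∂C/∂y.
∂C/∂x = 6(x + 1)(x + 4); at x=-6 this is 60, so x decreases.
∂C/∂y = 9(y - 4)(y - 2); at y=6 this is 72, so y decreases.
The x-coordinate has no critical point in that direction and runs off to infinity.

diverges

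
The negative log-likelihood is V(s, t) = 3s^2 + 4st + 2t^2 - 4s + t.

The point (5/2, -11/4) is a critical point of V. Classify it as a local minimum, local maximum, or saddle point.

local minimum

The Hessian of V is constant: H = [[6, 4], [4, 4]].
det(H) = 6·4 − 4² = 8.
det(H) > 0 and tr(H) = 10 > 0, so H is positive definite and the point is a local minimum.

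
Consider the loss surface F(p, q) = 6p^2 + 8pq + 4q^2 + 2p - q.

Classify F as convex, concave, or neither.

F is quadratic, so its Hessian is the constant matrix H = [[12, 8], [8, 8]].
det(H) = 32, tr(H) = 20.
det(H) > 0 and tr(H) > 0, so H is positive definite everywhere: convex.

convex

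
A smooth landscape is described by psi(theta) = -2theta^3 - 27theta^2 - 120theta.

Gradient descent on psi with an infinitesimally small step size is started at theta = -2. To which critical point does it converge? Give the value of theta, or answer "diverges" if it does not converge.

psi'(theta) = -6(theta + 4)(theta + 5), so psi'(-2) = -36.
Gradient descent moves in the -psi' direction, i.e. theta is increasing.
There is no critical point above theta=-2, and psi' keeps the same sign, so the iterate runs off to +∞.

diverges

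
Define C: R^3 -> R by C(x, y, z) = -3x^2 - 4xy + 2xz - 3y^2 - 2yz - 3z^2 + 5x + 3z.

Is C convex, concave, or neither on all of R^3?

concave

C is quadratic, so its Hessian is the constant matrix H = [[-6, -4, 2], [-4, -6, -2], [2, -2, -6]].
Leading principal minors: -6, 20, -40.
Signs alternate −, +, − ⇒ H ≺ 0 ⇒ concave.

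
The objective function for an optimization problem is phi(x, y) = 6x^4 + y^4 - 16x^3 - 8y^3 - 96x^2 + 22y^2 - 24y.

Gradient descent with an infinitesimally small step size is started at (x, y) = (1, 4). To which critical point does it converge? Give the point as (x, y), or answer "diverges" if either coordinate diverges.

phi is separable, so gradient descent decouples: x follows -∂phi/∂x, y follows -∂phi/∂y.
∂phi/∂x = 24x(x - 4)(x + 2); at x=1 this is -216, so x increases.
∂phi/∂y = 4(y - 3)(y - 2)(y - 1); at y=4 this is 24, so y decreases.
x converges to its nearest critical value 4 (a local min of the x-part); y converges to 3. The iterate converges to (4, 3).

(4, 3)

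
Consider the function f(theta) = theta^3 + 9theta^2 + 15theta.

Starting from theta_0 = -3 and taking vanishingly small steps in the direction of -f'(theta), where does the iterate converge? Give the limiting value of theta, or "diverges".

f'(theta) = 3(theta + 1)(theta + 5), so f'(-3) = -12.
Gradient descent moves in the -f' direction, i.e. theta is increasing.
The nearest critical point in that direction is theta = -1, where f'' = 12 > 0 (a local minimum). The iterate converges there.

-1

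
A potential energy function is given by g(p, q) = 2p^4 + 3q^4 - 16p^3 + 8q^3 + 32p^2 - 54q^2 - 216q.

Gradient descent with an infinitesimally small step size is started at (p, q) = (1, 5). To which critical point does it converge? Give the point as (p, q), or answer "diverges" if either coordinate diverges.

(0, 3)

g is separable, so gradient descent decouples: p follows -∂g/∂p, q follows -∂g/∂q.
∂g/∂p = 8p(p - 4)(p - 2); at p=1 this is 24, so p decreases.
∂g/∂q = 12(q - 3)(q + 2)(q + 3); at q=5 this is 1344, so q decreases.
p converges to its nearest critical value 0 (a local min of the p-part); q converges to 3. The iterate converges to (0, 3).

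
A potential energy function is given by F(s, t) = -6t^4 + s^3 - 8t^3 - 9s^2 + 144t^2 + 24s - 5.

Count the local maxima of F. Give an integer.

F separates as a function of s plus a function of t, so ∇F=0 decouples.
∂F/∂s = 3(s - 4)(s - 2) = 0 at s ∈ {2, 4}; ∂F/∂t = -24t(t - 3)(t + 4) = 0 at t ∈ {-4, 0, 3}.
The Hessian is diagonal: diag(F_ss, F_tt). Second derivatives: F_ss(2)=-6, F_ss(4)=6; F_tt(-4)=-672, F_tt(0)=288, F_tt(3)=-504.
Local maxima occur where both diagonal entries negative: (2, -4), (2, 3). Count: 2.

2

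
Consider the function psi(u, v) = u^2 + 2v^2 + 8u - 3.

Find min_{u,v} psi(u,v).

-19

psi(u,v) separates as P(u) + Q(v) − 3, so its minimum is min P + min Q − 3.
P'(u) = 2u + 8 vanishes at u ∈ {-4}; Q'(v) = 4v vanishes at v ∈ {0}.
Local minima of P (where P''>0): P(-4)=-16. Local minima of Q: Q(0)=0.
So the global minimum of psi is P(-4) + Q(0) − 3 = -16 + 0 − 3 = -19, attained at (-4, 0).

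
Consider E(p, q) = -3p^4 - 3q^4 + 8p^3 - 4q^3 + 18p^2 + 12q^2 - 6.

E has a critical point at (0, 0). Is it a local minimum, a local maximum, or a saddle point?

The mixed partial ∂²E/∂p∂q is 0, so the Hessian at any point is diag(E_pp, E_qq) = diag(12(-3p^2 + 4p + 3), 12(-3q^2 - 2q + 2)).
At (0, 0): H = diag(36, 24).
Both eigenvalues are positive, so H is positive definite: a local minimum.

local minimum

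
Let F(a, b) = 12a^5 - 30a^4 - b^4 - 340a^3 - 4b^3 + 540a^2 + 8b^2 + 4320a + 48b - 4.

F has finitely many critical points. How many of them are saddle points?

6

F separates as a function of a plus a function of b, so ∇F=0 decouples.
∂F/∂a = 60(a - 4)(a - 3)(a + 2)(a + 3) = 0 at a ∈ {-3, -2, 3, 4}; ∂F/∂b = -4(b - 2)(b + 2)(b + 3) = 0 at b ∈ {-3, -2, 2}.
The Hessian is diagonal: diag(F_aa, F_bb). Second derivatives: F_aa(-3)=-2520, F_aa(-2)=1800, F_aa(3)=-1800, F_aa(4)=2520; F_bb(-3)=-20, F_bb(-2)=16, F_bb(2)=-80.
Saddle points occur where the two diagonal entries have opposite signs: (-3, -2), (-2, -3), (-2, 2), (3, -2), (4, -3), (4, 2). Count: 6.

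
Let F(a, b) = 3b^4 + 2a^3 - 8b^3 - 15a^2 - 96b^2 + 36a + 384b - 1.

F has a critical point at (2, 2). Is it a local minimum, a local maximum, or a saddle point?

The mixed partial ∂²F/∂a∂b is 0, so the Hessian at any point is diag(F_aa, F_bb) = diag(6(2a - 5), 12(3b^2 - 4b - 16)).
At (2, 2): H = diag(-6, -144).
Both eigenvalues are negative, so H is negative definite: a local maximum.

local maximum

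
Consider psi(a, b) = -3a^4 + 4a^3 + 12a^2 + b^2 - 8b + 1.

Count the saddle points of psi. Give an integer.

psi separates as a function of a plus a function of b, so ∇psi=0 decouples.
∂psi/∂a = -12a(a - 2)(a + 1) = 0 at a ∈ {-1, 0, 2}; ∂psi/∂b = 2(b - 4) = 0 at b ∈ {4}.
The Hessian is diagonal: diag(psi_aa, psi_bb). Second derivatives: psi_aa(-1)=-36, psi_aa(0)=24, psi_aa(2)=-72; psi_bb(4)=2.
Saddle points occur where the two diagonal entries have opposite signs: (-1, 4), (2, 4). Count: 2.

2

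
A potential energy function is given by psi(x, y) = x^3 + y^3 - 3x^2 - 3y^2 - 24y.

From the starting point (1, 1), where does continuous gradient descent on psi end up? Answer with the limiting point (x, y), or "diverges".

psi is separable, so gradient descent decouples: x follows -∂psi/∂x, y follows -∂psi/∂y.
∂psi/∂x = 3x(x - 2); at x=1 this is -3, so x increases.
∂psi/∂y = 3(y - 4)(y + 2); at y=1 this is -27, so y increases.
x converges to its nearest critical value 2 (a local min of the x-part); y converges to 4. The iterate converges to (2, 4).

(2, 4)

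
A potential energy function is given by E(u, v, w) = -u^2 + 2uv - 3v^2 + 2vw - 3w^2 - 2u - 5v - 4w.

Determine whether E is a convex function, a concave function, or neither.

concave

E is quadratic, so its Hessian is the constant matrix H = [[-2, 2, 0], [2, -6, 2], [0, 2, -6]].
Leading principal minors: -2, 8, -40.
Signs alternate −, +, − ⇒ H ≺ 0 ⇒ concave.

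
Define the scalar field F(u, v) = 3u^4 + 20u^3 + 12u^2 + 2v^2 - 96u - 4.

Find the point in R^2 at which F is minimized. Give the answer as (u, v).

F(u,v) separates as P(u) + Q(v) − 4, so its minimum is min P + min Q − 4.
P'(u) = 12(u - 1)(u + 2)(u + 4) vanishes at u ∈ {-4, -2, 1}; Q'(v) = 4v vanishes at v ∈ {0}.
Local minima of P (where P''>0): P(-4)=64, P(1)=-61. Local minima of Q: Q(0)=0.
So the global minimum of F is P(1) + Q(0) − 4 = -61 + 0 − 4 = -65, attained at (1, 0).

(1, 0)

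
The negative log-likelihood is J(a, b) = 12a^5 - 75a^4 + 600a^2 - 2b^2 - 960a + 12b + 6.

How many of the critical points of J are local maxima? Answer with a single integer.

2

J separates as a function of a plus a function of b, so ∇J=0 decouples.
∂J/∂a = 60(a - 4)(a - 2)(a - 1)(a + 2) = 0 at a ∈ {-2, 1, 2, 4}; ∂J/∂b = -4(b - 3) = 0 at b ∈ {3}.
The Hessian is diagonal: diag(J_aa, J_bb). Second derivatives: J_aa(-2)=-4320, J_aa(1)=540, J_aa(2)=-480, J_aa(4)=2160; J_bb(3)=-4.
Local maxima occur where both diagonal entries negative: (-2, 3), (2, 3). Count: 2.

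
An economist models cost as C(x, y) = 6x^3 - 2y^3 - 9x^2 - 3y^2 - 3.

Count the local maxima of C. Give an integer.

C separates as a function of x plus a function of y, so ∇C=0 decouples.
∂C/∂x = 18x(x - 1) = 0 at x ∈ {0, 1}; ∂C/∂y = -6y(y + 1) = 0 at y ∈ {-1, 0}.
The Hessian is diagonal: diag(C_xx, C_yy). Second derivatives: C_xx(0)=-18, C_xx(1)=18; C_yy(-1)=6, C_yy(0)=-6.
Local maxima occur where both diagonal entries negative: (0, 0). Count: 1.

1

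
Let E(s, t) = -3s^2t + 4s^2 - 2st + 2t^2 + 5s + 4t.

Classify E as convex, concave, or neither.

The term -3s^2t is cubic, so the Hessian is not constant.
∂²E/∂s² = -6t + 8, which takes both signs as t varies (negative for sufficiently large t). A diagonal entry of the Hessian changing sign means the Hessian is neither positive- nor negative-semidefinite on all of R^2.

neither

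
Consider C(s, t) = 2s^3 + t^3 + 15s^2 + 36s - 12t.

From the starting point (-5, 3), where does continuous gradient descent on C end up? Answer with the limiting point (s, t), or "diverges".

diverges

C is separable, so gradient descent decouples: s follows -∂C/∂s, t follows -∂C/∂t.
∂C/∂s = 6(s + 2)(s + 3); at s=-5 this is 36, so s decreases.
∂C/∂t = 3(t - 2)(t + 2); at t=3 this is 15, so t decreases.
The s-coordinate has no critical point in that direction and runs off to infinity.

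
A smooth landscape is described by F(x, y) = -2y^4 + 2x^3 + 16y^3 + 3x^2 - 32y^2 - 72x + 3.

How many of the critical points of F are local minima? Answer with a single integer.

F separates as a function of x plus a function of y, so ∇F=0 decouples.
∂F/∂x = 6(x - 3)(x + 4) = 0 at x ∈ {-4, 3}; ∂F/∂y = -8y(y - 4)(y - 2) = 0 at y ∈ {0, 2, 4}.
The Hessian is diagonal: diag(F_xx, F_yy). Second derivatives: F_xx(-4)=-42, F_xx(3)=42; F_yy(0)=-64, F_yy(2)=32, F_yy(4)=-64.
Local minima occur where both diagonal entries positive: (3, 2). Count: 1.

1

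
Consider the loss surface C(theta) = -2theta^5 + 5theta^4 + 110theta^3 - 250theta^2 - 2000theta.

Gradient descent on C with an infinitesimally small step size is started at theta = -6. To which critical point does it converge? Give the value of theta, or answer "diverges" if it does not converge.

-5

C'(theta) = -10(theta - 5)(theta - 4)(theta + 2)(theta + 5), so C'(-6) = -4400.
Gradient descent moves in the -C' direction, i.e. theta is increasing.
The nearest critical point in that direction is theta = -5, where C'' = 2700 > 0 (a local minimum). The iterate converges there.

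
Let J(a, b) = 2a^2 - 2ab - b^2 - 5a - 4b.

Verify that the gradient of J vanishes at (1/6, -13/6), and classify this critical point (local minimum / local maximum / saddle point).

saddle point

∇J = (4a - 2b - 5, -2a - 2b - 4); substituting (1/6, -13/6) gives ∇J = (0, 0), so (1/6, -13/6) is indeed a critical point.
The Hessian of J is constant: H = [[4, -2], [-2, -2]].
det(H) = 4·(-2) − (-2)² = -12.
Since det(H) < 0, H is indefinite and the critical point is a saddle point.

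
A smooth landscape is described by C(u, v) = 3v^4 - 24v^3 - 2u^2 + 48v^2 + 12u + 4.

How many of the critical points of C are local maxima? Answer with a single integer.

1

C separates as a function of u plus a function of v, so ∇C=0 decouples.
∂C/∂u = -4(u - 3) = 0 at u ∈ {3}; ∂C/∂v = 12v(v - 4)(v - 2) = 0 at v ∈ {0, 2, 4}.
The Hessian is diagonal: diag(C_uu, C_vv). Second derivatives: C_uu(3)=-4; C_vv(0)=96, C_vv(2)=-48, C_vv(4)=96.
Local maxima occur where both diagonal entries negative: (3, 2). Count: 1.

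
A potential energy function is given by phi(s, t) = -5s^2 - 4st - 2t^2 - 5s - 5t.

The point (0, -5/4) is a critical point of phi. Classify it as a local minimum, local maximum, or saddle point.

local maximum

The Hessian of phi is constant: H = [[-10, -4], [-4, -4]].
det(H) = (-10)·(-4) − (-4)² = 24.
det(H) > 0 and tr(H) = -14 < 0, so H is negative definite and the point is a local maximum.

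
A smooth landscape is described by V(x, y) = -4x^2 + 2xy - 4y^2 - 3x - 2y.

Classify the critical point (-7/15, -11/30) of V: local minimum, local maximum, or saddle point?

local maximum

The Hessian of V is constant: H = [[-8, 2], [2, -8]].
det(H) = (-8)·(-8) − 2² = 60.
det(H) > 0 and tr(H) = -16 < 0, so H is negative definite and the point is a local maximum.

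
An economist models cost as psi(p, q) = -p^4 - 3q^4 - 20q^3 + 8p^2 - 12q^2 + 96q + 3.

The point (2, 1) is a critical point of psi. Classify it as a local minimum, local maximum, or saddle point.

local maximum

The mixed partial ∂²psi/∂p∂q is 0, so the Hessian at any point is diag(psi_pp, psi_qq) = diag(4(-3p^2 + 4), -12(3q^2 + 10q + 2)).
At (2, 1): H = diag(-32, -180).
Both eigenvalues are negative, so H is negative definite: a local maximum.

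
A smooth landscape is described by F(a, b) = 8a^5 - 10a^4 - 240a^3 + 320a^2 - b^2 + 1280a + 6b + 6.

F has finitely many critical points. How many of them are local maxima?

2

F separates as a function of a plus a function of b, so ∇F=0 decouples.
∂F/∂a = 40(a - 4)(a - 2)(a + 1)(a + 4) = 0 at a ∈ {-4, -1, 2, 4}; ∂F/∂b = -2(b - 3) = 0 at b ∈ {3}.
The Hessian is diagonal: diag(F_aa, F_bb). Second derivatives: F_aa(-4)=-5760, F_aa(-1)=1800, F_aa(2)=-1440, F_aa(4)=3200; F_bb(3)=-2.
Local maxima occur where both diagonal entries negative: (-4, 3), (2, 3). Count: 2.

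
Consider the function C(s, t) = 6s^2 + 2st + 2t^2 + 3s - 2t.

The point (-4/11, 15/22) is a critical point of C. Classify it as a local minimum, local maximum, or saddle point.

The Hessian of C is constant: H = [[12, 2], [2, 4]].
det(H) = 12·4 − 2² = 44.
det(H) > 0 and tr(H) = 16 > 0, so H is positive definite and the point is a local minimum.

local minimum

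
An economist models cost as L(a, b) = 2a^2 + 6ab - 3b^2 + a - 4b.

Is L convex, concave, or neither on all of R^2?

L is quadratic, so its Hessian is the constant matrix H = [[4, 6], [6, -6]].
det(H) = -60, tr(H) = -2.
det(H) < 0, so H is indefinite: neither convex nor concave.

neither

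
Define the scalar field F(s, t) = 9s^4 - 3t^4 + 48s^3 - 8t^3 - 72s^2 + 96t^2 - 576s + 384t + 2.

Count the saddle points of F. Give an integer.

F separates as a function of s plus a function of t, so ∇F=0 decouples.
∂F/∂s = 36(s - 2)(s + 2)(s + 4) = 0 at s ∈ {-4, -2, 2}; ∂F/∂t = -12(t - 4)(t + 2)(t + 4) = 0 at t ∈ {-4, -2, 4}.
The Hessian is diagonal: diag(F_ss, F_tt). Second derivatives: F_ss(-4)=432, F_ss(-2)=-288, F_ss(2)=864; F_tt(-4)=-192, F_tt(-2)=144, F_tt(4)=-576.
Saddle points occur where the two diagonal entries have opposite signs: (-4, -4), (-4, 4), (-2, -2), (2, -4), (2, 4). Count: 5.

5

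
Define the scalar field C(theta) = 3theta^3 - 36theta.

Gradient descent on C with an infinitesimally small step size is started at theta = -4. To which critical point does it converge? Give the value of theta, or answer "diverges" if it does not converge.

C'(theta) = 9(theta - 2)(theta + 2), so C'(-4) = 108.
Gradient descent moves in the -C' direction, i.e. theta is decreasing.
There is no critical point below theta=-4, and C' keeps the same sign, so the iterate runs off to −∞.

diverges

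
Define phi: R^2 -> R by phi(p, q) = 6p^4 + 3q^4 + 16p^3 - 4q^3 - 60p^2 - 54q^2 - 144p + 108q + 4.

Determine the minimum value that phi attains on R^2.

phi(p,q) separates as A(p) + B(q) + 4, so its minimum is min A + min B + 4.
A'(p) = 24(p - 2)(p + 1)(p + 3) vanishes at p ∈ {-3, -1, 2}; B'(q) = 12(q - 3)(q - 1)(q + 3) vanishes at q ∈ {-3, 1, 3}.
Local minima of A (where A''>0): A(-3)=-54, A(2)=-304. Local minima of B: B(-3)=-459, B(3)=-27.
So the global minimum of phi is A(2) + B(-3) + 4 = -304 − 459 + 4 = -759, attained at (2, -3).

-759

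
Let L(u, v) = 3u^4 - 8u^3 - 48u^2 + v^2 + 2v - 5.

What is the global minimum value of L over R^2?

L(u,v) separates as P(u) + Q(v) − 5, so its minimum is min P + min Q − 5.
P'(u) = 12u(u - 4)(u + 2) vanishes at u ∈ {-2, 0, 4}; Q'(v) = 2v + 2 vanishes at v ∈ {-1}.
Local minima of P (where P''>0): P(-2)=-80, P(4)=-512. Local minima of Q: Q(-1)=-1.
So the global minimum of L is P(4) + Q(-1) − 5 = -512 − 1 − 5 = -518, attained at (4, -1).

-518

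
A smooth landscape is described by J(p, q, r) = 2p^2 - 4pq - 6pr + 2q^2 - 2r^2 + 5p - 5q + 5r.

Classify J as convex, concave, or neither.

J is quadratic, so its Hessian is the constant matrix H = [[4, -4, -6], [-4, 4, 0], [-6, 0, -4]].
Leading principal minors: 4, 0, -144.
Neither pattern holds ⇒ H is indefinite ⇒ neither convex nor concave.

neither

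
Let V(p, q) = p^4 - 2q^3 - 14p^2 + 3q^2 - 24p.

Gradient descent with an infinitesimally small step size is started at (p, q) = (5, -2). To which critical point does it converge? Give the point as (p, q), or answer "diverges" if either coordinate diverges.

(3, 0)

V is separable, so gradient descent decouples: p follows -∂V/∂p, q follows -∂V/∂q.
∂V/∂p = 4(p - 3)(p + 1)(p + 2); at p=5 this is 336, so p decreases.
∂V/∂q = -6q(q - 1); at q=-2 this is -36, so q increases.
p converges to its nearest critical value 3 (a local min of the p-part); q converges to 0. The iterate converges to (3, 0).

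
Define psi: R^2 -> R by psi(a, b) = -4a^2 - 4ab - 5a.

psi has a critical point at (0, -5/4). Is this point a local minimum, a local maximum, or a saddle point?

saddle point

The Hessian of psi is constant: H = [[-8, -4], [-4, 0]].
det(H) = (-8)·0 − (-4)² = -16.
Since det(H) < 0, H is indefinite and the critical point is a saddle point.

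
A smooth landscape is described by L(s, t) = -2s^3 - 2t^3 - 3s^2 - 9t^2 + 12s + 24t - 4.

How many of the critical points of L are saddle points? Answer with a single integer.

L separates as a function of s plus a function of t, so ∇L=0 decouples.
∂L/∂s = -6(s - 1)(s + 2) = 0 at s ∈ {-2, 1}; ∂L/∂t = -6(t - 1)(t + 4) = 0 at t ∈ {-4, 1}.
The Hessian is diagonal: diag(L_ss, L_tt). Second derivatives: L_ss(-2)=18, L_ss(1)=-18; L_tt(-4)=30, L_tt(1)=-30.
Saddle points occur where the two diagonal entries have opposite signs: (-2, 1), (1, -4). Count: 2.

2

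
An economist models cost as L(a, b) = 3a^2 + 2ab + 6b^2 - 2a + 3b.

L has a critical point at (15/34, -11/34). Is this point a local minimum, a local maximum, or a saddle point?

The Hessian of L is constant: H = [[6, 2], [2, 12]].
det(H) = 6·12 − 2² = 68.
det(H) > 0 and tr(H) = 18 > 0, so H is positive definite and the point is a local minimum.

local minimum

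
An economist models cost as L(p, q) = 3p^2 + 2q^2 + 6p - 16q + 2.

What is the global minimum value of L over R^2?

L(p,q) separates as A(p) + B(q) + 2, so its minimum is min A + min B + 2.
A'(p) = 6p + 6 vanishes at p ∈ {-1}; B'(q) = 4q - 16 vanishes at q ∈ {4}.
Local minima of A (where A''>0): A(-1)=-3. Local minima of B: B(4)=-32.
So the global minimum of L is A(-1) + B(4) + 2 = -3 − 32 + 2 = -33, attained at (-1, 4).

-33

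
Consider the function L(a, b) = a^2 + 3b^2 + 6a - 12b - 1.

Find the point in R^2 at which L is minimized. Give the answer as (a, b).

L(a,b) separates as P(a) + Q(b) − 1, so its minimum is min P + min Q − 1.
P'(a) = 2a + 6 vanishes at a ∈ {-3}; Q'(b) = 6b - 12 vanishes at b ∈ {2}.
Local minima of P (where P''>0): P(-3)=-9. Local minima of Q: Q(2)=-12.
So the global minimum of L is P(-3) + Q(2) − 1 = -9 − 12 − 1 = -22, attained at (-3, 2).

(-3, 2)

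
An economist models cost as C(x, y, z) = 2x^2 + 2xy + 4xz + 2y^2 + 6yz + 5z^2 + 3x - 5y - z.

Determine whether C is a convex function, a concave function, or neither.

C is quadratic, so its Hessian is the constant matrix H = [[4, 2, 4], [2, 4, 6], [4, 6, 10]].
Leading principal minors: 4, 12, 8.
All positive ⇒ H ≻ 0 ⇒ convex.

convex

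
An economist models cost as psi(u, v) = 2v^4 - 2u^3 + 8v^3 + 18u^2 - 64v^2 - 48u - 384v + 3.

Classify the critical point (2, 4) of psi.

The mixed partial ∂²psi/∂u∂v is 0, so the Hessian at any point is diag(psi_uu, psi_vv) = diag(12(-u + 3), 8(3v^2 + 6v - 16)).
At (2, 4): H = diag(12, 448).
Both eigenvalues are positive, so H is positive definite: a local minimum.

local minimum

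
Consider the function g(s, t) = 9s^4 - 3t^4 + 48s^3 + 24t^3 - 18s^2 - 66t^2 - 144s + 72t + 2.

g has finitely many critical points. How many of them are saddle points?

g separates as a function of s plus a function of t, so ∇g=0 decouples.
∂g/∂s = 36(s - 1)(s + 1)(s + 4) = 0 at s ∈ {-4, -1, 1}; ∂g/∂t = -12(t - 3)(t - 2)(t - 1) = 0 at t ∈ {1, 2, 3}.
The Hessian is diagonal: diag(g_ss, g_tt). Second derivatives: g_ss(-4)=540, g_ss(-1)=-216, g_ss(1)=360; g_tt(1)=-24, g_tt(2)=12, g_tt(3)=-24.
Saddle points occur where the two diagonal entries have opposite signs: (-4, 1), (-4, 3), (-1, 2), (1, 1), (1, 3). Count: 5.

5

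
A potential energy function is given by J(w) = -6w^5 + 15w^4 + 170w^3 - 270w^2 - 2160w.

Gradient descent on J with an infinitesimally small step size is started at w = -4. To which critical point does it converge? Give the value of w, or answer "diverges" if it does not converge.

J'(w) = -30(w - 4)(w - 3)(w + 2)(w + 3), so J'(-4) = -3360.
Gradient descent moves in the -J' direction, i.e. w is increasing.
The nearest critical point in that direction is w = -3, where J'' = 1260 > 0 (a local minimum). The iterate converges there.

-3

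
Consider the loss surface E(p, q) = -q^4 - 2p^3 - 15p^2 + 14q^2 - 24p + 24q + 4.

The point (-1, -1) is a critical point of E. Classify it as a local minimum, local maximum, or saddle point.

saddle point

The mixed partial ∂²E/∂p∂q is 0, so the Hessian at any point is diag(E_pp, E_qq) = diag(-6(2p + 5), 4(-3q^2 + 7)).
At (-1, -1): H = diag(-18, 16).
The eigenvalues have opposite signs, so H is indefinite: a saddle point.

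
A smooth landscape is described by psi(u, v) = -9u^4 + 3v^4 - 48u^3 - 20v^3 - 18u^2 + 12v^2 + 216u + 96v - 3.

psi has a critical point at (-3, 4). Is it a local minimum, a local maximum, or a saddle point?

saddle point

The mixed partial ∂²psi/∂u∂v is 0, so the Hessian at any point is diag(psi_uu, psi_vv) = diag(-36(3u^2 + 8u + 1), 12(3v^2 - 10v + 2)).
At (-3, 4): H = diag(-144, 120).
The eigenvalues have opposite signs, so H is indefinite: a saddle point.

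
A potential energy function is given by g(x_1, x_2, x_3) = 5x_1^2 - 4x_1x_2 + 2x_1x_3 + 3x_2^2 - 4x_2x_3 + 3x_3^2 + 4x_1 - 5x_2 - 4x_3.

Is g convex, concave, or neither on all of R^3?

g is quadratic, so its Hessian is the constant matrix H = [[10, -4, 2], [-4, 6, -4], [2, -4, 6]].
Leading principal minors: 10, 44, 144.
All positive ⇒ H ≻ 0 ⇒ convex.

convex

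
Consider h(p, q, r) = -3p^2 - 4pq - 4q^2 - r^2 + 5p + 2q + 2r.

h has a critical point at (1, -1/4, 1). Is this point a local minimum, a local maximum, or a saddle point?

local maximum

The Hessian is constant: H = [[-6, -4, 0], [-4, -8, 0], [0, 0, -2]].
Leading principal minors: Δ₁ = -6, Δ₂ = 32, Δ₃ = -64.
The minors alternate sign starting negative (−, +, −), so H is negative definite: a local maximum.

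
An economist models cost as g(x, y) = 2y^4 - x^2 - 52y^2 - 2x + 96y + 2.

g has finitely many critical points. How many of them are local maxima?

g separates as a function of x plus a function of y, so ∇g=0 decouples.
∂g/∂x = -2(x + 1) = 0 at x ∈ {-1}; ∂g/∂y = 8(y - 3)(y - 1)(y + 4) = 0 at y ∈ {-4, 1, 3}.
The Hessian is diagonal: diag(g_xx, g_yy). Second derivatives: g_xx(-1)=-2; g_yy(-4)=280, g_yy(1)=-80, g_yy(3)=112.
Local maxima occur where both diagonal entries negative: (-1, 1). Count: 1.

1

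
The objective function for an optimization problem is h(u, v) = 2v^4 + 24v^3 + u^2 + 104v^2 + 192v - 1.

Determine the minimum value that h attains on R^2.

-129

h(u,v) separates as P(u) + Q(v) − 1, so its minimum is min P + min Q − 1.
P'(u) = 2u vanishes at u ∈ {0}; Q'(v) = 8(v + 2)(v + 3)(v + 4) vanishes at v ∈ {-4, -3, -2}.
Local minima of P (where P''>0): P(0)=0. Local minima of Q: Q(-4)=-128, Q(-2)=-128.
So the global minimum of h is P(0) + Q(-4) − 1 = 0 − 128 − 1 = -129, attained at (0, -4).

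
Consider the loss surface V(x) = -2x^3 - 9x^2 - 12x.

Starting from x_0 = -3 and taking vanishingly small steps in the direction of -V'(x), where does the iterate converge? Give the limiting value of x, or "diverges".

-2

V'(x) = -6(x + 1)(x + 2), so V'(-3) = -12.
Gradient descent moves in the -V' direction, i.e. x is increasing.
The nearest critical point in that direction is x = -2, where V'' = 6 > 0 (a local minimum). The iterate converges there.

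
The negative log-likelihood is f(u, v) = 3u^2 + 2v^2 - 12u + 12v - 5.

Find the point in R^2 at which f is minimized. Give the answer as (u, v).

f(u,v) separates as P(u) + Q(v) − 5, so its minimum is min P + min Q − 5.
P'(u) = 6u - 12 vanishes at u ∈ {2}; Q'(v) = 4v + 12 vanishes at v ∈ {-3}.
Local minima of P (where P''>0): P(2)=-12. Local minima of Q: Q(-3)=-18.
So the global minimum of f is P(2) + Q(-3) − 5 = -12 − 18 − 5 = -35, attained at (2, -3).

(2, -3)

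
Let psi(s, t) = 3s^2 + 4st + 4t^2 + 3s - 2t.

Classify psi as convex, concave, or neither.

convex

psi is quadratic, so its Hessian is the constant matrix H = [[6, 4], [4, 8]].
det(H) = 32, tr(H) = 14.
det(H) > 0 and tr(H) > 0, so H is positive definite everywhere: convex.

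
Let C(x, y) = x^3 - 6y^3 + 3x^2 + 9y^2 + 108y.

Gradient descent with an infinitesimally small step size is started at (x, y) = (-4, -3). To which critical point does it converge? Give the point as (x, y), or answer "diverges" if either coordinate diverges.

diverges

C is separable, so gradient descent decouples: x follows -∂C/∂x, y follows -∂C/∂y.
∂C/∂x = 3x(x + 2); at x=-4 this is 24, so x decreases.
∂C/∂y = -18(y - 3)(y + 2); at y=-3 this is -108, so y increases.
The x-coordinate has no critical point in that direction and runs off to infinity.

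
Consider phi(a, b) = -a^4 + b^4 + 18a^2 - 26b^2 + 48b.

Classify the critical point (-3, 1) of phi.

local maximum

The mixed partial ∂²phi/∂a∂b is 0, so the Hessian at any point is diag(phi_aa, phi_bb) = diag(12(-a^2 + 3), 4(3b^2 - 13)).
At (-3, 1): H = diag(-72, -40).
Both eigenvalues are negative, so H is negative definite: a local maximum.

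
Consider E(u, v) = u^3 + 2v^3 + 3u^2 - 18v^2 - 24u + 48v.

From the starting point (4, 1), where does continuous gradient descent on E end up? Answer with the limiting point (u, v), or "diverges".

E is separable, so gradient descent decouples: u follows -∂E/∂u, v follows -∂E/∂v.
∂E/∂u = 3(u - 2)(u + 4); at u=4 this is 48, so u decreases.
∂E/∂v = 6(v - 4)(v - 2); at v=1 this is 18, so v decreases.
The v-coordinate has no critical point in that direction and runs off to infinity.

diverges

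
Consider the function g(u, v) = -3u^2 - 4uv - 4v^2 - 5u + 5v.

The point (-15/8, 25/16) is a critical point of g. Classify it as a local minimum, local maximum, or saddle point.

The Hessian of g is constant: H = [[-6, -4], [-4, -8]].
det(H) = (-6)·(-8) − (-4)² = 32.
det(H) > 0 and tr(H) = -14 < 0, so H is negative definite and the point is a local maximum.

local maximum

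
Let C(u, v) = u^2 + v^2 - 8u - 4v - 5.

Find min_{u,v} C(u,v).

-25

C(u,v) separates as P(u) + Q(v) − 5, so its minimum is min P + min Q − 5.
P'(u) = 2u - 8 vanishes at u ∈ {4}; Q'(v) = 2v - 4 vanishes at v ∈ {2}.
Local minima of P (where P''>0): P(4)=-16. Local minima of Q: Q(2)=-4.
So the global minimum of C is P(4) + Q(2) − 5 = -16 − 4 − 5 = -25, attained at (4, 2).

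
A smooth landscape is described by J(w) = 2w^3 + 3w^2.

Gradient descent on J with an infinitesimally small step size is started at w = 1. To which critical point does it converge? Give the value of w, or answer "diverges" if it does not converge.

0

J'(w) = 6w(w + 1), so J'(1) = 12.
Gradient descent moves in the -J' direction, i.e. w is decreasing.
The nearest critical point in that direction is w = 0, where J'' = 6 > 0 (a local minimum). The iterate converges there.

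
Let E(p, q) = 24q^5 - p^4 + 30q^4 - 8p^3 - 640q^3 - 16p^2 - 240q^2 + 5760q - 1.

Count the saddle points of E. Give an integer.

6

E separates as a function of p plus a function of q, so ∇E=0 decouples.
∂E/∂p = -4p(p + 2)(p + 4) = 0 at p ∈ {-4, -2, 0}; ∂E/∂q = 120(q - 3)(q - 2)(q + 2)(q + 4) = 0 at q ∈ {-4, -2, 2, 3}.
The Hessian is diagonal: diag(E_pp, E_qq). Second derivatives: E_pp(-4)=-32, E_pp(-2)=16, E_pp(0)=-32; E_qq(-4)=-10080, E_qq(-2)=4800, E_qq(2)=-2880, E_qq(3)=4200.
Saddle points occur where the two diagonal entries have opposite signs: (-4, -2), (-4, 3), (-2, -4), (-2, 2), (0, -2), (0, 3). Count: 6.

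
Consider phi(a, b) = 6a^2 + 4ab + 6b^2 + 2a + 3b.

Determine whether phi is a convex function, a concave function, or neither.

phi is quadratic, so its Hessian is the constant matrix H = [[12, 4], [4, 12]].
det(H) = 128, tr(H) = 24.
det(H) > 0 and tr(H) > 0, so H is positive definite everywhere: convex.

convex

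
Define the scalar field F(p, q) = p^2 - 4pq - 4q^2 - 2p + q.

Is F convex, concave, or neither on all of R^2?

F is quadratic, so its Hessian is the constant matrix H = [[2, -4], [-4, -8]].
det(H) = -32, tr(H) = -6.
det(H) < 0, so H is indefinite: neither convex nor concave.

neither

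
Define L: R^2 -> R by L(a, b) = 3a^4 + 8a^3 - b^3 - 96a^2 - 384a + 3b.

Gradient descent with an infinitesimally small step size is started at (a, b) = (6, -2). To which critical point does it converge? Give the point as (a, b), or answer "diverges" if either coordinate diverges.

(4, -1)

L is separable, so gradient descent decouples: a follows -∂L/∂a, b follows -∂L/∂b.
∂L/∂a = 12(a - 4)(a + 2)(a + 4); at a=6 this is 1920, so a decreases.
∂L/∂b = -3(b - 1)(b + 1); at b=-2 this is -9, so b increases.
a converges to its nearest critical value 4 (a local min of the a-part); b converges to -1. The iterate converges to (4, -1).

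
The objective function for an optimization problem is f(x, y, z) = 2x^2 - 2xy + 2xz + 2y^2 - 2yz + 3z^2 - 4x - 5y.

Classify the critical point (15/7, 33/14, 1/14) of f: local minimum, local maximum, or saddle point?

The Hessian is constant: H = [[4, -2, 2], [-2, 4, -2], [2, -2, 6]].
Leading principal minors: Δ₁ = 4, Δ₂ = 12, Δ₃ = 56.
All leading minors are positive, so H is positive definite: a local minimum.

local minimum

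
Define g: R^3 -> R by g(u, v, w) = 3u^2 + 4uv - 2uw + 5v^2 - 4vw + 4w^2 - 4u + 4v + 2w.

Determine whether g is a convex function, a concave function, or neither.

g is quadratic, so its Hessian is the constant matrix H = [[6, 4, -2], [4, 10, -4], [-2, -4, 8]].
Leading principal minors: 6, 44, 280.
All positive ⇒ H ≻ 0 ⇒ convex.

convex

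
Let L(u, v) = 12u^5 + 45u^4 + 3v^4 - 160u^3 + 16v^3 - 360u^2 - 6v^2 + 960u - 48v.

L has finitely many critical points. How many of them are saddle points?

L separates as a function of u plus a function of v, so ∇L=0 decouples.
∂L/∂u = 60(u - 2)(u - 1)(u + 2)(u + 4) = 0 at u ∈ {-4, -2, 1, 2}; ∂L/∂v = 12(v - 1)(v + 1)(v + 4) = 0 at v ∈ {-4, -1, 1}.
The Hessian is diagonal: diag(L_uu, L_vv). Second derivatives: L_uu(-4)=-3600, L_uu(-2)=1440, L_uu(1)=-900, L_uu(2)=1440; L_vv(-4)=180, L_vv(-1)=-72, L_vv(1)=120.
Saddle points occur where the two diagonal entries have opposite signs: (-4, -4), (-4, 1), (-2, -1), (1, -4), (1, 1), (2, -1). Count: 6.

6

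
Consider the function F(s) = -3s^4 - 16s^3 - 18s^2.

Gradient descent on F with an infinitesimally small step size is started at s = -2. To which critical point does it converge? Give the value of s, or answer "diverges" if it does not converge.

F'(s) = -12s(s + 1)(s + 3), so F'(-2) = -24.
Gradient descent moves in the -F' direction, i.e. s is increasing.
The nearest critical point in that direction is s = -1, where F'' = 24 > 0 (a local minimum). The iterate converges there.

-1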